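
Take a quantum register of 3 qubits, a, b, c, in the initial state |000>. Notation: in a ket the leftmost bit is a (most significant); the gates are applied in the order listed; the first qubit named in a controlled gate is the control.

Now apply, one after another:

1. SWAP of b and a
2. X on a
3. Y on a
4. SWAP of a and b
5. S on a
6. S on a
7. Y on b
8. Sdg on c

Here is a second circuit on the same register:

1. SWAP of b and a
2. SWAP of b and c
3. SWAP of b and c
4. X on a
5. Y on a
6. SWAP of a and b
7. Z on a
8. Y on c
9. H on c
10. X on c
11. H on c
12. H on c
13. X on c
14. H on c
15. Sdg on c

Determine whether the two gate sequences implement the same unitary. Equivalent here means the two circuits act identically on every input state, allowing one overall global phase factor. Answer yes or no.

No: there is an input state on which the two circuits produce genuinely different outputs (not merely differing by a phase).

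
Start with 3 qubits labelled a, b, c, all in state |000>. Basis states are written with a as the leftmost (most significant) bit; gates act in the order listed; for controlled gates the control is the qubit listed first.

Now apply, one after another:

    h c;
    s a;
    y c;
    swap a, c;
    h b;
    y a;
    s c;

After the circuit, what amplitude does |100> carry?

The final state's coefficient on |100> equals 1/2.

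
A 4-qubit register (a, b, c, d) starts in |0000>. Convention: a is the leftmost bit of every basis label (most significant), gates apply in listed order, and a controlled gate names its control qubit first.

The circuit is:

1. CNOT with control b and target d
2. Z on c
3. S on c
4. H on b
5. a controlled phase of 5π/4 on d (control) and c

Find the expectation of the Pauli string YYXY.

The observable YYXY averages to 0.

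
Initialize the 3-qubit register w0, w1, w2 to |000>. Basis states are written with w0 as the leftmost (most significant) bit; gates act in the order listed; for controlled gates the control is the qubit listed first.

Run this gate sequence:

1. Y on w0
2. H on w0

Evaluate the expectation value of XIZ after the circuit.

The observable XIZ averages to -1.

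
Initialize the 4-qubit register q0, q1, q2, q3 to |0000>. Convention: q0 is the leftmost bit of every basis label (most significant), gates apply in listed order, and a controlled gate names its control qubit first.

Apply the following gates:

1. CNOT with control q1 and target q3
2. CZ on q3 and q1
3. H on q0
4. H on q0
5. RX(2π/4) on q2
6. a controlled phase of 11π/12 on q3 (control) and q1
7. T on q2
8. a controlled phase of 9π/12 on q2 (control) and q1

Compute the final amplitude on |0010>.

The final state's coefficient on |0010> equals -sqrt(2)*exp(3*I*pi/4)/2. Key observation: the block from step 3 through step 4 cancels to the identity and can be dropped.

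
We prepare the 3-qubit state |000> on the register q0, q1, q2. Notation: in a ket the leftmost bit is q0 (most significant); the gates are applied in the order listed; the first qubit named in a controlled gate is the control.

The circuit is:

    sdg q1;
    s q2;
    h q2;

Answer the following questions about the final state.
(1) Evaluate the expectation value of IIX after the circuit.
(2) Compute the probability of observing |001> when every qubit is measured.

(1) In the final state, IIX has expectation 1.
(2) The probability of measuring |001> is 1/2.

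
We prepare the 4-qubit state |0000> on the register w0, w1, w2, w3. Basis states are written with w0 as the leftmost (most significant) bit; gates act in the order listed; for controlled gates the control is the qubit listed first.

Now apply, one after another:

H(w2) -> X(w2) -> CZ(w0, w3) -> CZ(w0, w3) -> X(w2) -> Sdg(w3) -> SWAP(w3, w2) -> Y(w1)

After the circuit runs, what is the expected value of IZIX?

In the final state, IZIX has expectation -1.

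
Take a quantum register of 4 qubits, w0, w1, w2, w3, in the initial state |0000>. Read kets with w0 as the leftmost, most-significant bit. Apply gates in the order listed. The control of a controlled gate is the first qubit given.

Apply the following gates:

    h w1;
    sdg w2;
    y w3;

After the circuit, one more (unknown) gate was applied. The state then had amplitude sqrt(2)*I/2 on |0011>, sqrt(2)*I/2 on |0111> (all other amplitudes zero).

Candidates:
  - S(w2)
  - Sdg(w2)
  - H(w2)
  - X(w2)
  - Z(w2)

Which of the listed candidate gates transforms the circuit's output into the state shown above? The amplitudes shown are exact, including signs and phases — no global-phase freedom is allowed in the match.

It was X(w2) that produced the state shown.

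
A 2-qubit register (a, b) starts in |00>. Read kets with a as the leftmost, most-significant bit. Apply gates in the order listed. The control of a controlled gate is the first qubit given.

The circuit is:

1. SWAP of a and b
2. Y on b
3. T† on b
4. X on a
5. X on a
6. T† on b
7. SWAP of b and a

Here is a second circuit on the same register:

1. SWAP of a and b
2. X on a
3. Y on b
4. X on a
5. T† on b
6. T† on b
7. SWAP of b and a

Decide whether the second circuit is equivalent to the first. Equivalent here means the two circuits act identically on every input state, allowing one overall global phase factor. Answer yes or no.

Yes — the two circuits implement the same unitary up to a global phase.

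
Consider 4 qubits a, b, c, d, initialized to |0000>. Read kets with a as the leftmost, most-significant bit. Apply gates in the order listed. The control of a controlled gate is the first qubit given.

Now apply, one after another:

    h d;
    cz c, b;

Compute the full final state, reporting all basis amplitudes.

The final amplitudes are sqrt(2)/2 on |0000>, sqrt(2)/2 on |0001>, and 0 on every other basis state.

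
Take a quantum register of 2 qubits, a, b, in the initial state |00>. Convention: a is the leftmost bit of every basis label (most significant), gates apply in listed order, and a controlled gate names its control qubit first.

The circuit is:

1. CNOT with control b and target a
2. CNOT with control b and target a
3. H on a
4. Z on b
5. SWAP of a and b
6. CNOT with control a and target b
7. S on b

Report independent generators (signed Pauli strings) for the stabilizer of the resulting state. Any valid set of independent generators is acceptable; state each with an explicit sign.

The final state is stabilized by the group generated by +IY, +ZI; other independent generating sets are equally valid. Key observation: the block from step 1 through step 2 cancels to the identity and can be dropped.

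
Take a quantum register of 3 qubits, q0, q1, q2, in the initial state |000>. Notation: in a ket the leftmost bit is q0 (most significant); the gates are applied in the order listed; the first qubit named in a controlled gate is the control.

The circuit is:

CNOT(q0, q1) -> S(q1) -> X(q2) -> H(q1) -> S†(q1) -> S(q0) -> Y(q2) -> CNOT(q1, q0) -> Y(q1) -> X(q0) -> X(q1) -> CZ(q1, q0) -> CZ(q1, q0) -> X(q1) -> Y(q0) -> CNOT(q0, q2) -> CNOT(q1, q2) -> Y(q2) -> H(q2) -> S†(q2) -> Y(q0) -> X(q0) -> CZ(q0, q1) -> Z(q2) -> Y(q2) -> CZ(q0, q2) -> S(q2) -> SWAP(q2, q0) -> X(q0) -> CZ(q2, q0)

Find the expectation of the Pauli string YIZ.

The observable YIZ averages to 0.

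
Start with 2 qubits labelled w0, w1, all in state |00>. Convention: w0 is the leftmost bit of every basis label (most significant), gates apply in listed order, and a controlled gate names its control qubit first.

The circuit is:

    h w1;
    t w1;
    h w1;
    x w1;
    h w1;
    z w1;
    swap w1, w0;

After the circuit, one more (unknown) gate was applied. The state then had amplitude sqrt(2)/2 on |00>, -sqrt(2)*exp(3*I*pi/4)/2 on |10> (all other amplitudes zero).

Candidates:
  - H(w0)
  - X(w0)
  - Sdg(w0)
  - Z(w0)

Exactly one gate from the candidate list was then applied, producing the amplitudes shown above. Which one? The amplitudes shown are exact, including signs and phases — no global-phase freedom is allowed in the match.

It was Sdg(w0) that produced the state shown. Key observation: gates 3-6 undo each other exactly, leaving only the rest of the circuit to track.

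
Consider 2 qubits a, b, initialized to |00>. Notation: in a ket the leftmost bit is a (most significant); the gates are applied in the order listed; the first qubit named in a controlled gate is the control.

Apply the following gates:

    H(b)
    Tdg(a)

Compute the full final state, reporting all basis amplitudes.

The resulting statevector has amplitude sqrt(2)/2 on |00>, sqrt(2)/2 on |01>, 0 on |10>, 0 on |11>.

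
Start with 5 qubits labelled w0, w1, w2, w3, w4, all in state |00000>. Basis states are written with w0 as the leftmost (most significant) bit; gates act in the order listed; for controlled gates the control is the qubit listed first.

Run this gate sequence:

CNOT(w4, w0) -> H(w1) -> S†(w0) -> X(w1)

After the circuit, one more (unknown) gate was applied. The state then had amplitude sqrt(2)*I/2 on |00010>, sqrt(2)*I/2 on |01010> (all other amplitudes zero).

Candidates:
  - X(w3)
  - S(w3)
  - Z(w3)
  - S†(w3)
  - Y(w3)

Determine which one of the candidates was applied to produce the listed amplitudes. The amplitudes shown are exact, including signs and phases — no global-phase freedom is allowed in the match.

The applied gate was Y(w3).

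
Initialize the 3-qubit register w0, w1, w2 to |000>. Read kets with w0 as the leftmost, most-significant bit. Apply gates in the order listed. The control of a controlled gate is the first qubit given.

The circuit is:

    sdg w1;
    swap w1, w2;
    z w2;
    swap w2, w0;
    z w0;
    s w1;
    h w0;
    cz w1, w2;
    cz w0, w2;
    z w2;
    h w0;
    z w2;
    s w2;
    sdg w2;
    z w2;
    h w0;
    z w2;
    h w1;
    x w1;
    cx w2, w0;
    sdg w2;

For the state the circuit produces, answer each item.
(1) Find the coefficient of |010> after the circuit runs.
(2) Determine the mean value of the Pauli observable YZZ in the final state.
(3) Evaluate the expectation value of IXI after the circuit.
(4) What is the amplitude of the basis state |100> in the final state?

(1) |010> carries amplitude 1/2 in the final state. Key observation: steps 10-17 multiply out to the identity, so the circuit reduces to the remaining gates.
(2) In the final state, YZZ has expectation 0.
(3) The expectation value of IXI is 1.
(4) The final state's coefficient on |100> equals 1/2.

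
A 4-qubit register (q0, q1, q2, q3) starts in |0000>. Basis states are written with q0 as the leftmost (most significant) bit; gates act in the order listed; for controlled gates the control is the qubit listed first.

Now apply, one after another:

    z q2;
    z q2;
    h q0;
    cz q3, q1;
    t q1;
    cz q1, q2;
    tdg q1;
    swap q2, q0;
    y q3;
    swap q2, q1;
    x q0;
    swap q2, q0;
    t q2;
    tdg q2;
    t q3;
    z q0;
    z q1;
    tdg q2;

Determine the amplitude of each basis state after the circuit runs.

After the circuit, the state carries amplitude sqrt(2)*I/2 on |0011>, -sqrt(2)*I/2 on |0111>, and 0 on every other basis state.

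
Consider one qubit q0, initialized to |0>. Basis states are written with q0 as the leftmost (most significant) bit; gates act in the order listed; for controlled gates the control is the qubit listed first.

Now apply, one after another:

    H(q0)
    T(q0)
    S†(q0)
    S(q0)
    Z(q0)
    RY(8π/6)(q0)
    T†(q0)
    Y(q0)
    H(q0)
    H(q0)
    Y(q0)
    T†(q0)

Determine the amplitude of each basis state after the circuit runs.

The final amplitudes are -sqrt(2)/4 + sqrt(6)*exp(I*pi/4)/4 on |0>, -sqrt(6)*I/4 - sqrt(2)*exp(3*I*pi/4)/4 on |1>. Key observation: steps 8-11 multiply out to the identity, so the circuit reduces to the remaining gates.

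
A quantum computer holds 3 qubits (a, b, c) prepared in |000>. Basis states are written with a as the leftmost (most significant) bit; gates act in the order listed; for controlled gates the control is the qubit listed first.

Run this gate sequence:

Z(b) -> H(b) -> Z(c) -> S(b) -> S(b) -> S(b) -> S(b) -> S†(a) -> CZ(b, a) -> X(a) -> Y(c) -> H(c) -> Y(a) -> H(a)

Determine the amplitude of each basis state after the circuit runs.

The final amplitudes are sqrt(2)/4 on |000>, -sqrt(2)/4 on |001>, sqrt(2)/4 on |010>, -sqrt(2)/4 on |011>, sqrt(2)/4 on |100>, -sqrt(2)/4 on |101>, sqrt(2)/4 on |110>, -sqrt(2)/4 on |111>. Key observation: the block from step 4 through step 7 cancels to the identity and can be dropped.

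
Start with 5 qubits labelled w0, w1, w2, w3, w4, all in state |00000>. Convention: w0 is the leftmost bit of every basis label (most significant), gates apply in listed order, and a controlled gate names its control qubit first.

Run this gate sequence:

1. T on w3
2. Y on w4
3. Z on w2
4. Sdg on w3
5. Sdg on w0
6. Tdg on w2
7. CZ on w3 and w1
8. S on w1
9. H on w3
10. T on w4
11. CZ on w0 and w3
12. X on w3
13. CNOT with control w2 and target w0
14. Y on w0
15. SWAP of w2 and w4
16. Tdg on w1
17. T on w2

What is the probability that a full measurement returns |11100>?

The probability of measuring |11100> is 0.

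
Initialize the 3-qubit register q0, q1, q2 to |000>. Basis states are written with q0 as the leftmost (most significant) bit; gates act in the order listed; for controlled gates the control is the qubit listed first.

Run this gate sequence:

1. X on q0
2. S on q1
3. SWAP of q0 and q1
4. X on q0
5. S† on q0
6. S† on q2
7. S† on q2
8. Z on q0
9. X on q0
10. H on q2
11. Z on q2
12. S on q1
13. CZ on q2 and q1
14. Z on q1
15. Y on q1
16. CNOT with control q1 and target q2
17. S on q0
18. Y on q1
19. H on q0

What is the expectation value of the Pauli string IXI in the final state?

In the final state, IXI has expectation 0.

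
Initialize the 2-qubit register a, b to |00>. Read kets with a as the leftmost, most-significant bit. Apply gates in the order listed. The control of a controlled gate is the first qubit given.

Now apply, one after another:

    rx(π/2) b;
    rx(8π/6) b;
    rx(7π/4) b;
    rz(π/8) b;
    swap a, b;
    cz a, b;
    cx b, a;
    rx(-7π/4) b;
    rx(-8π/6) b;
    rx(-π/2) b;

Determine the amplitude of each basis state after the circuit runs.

The resulting statevector has amplitude exp(-I*pi/16)/2 + sqrt(6)*exp(-I*pi/16)/8 - sqrt(1/2 - sqrt(2)/4)*sqrt(sqrt(2)/4 + 1/2)*exp(-I*pi/16)/2 on |00>, -sqrt(3)*I*sqrt(1/2 - sqrt(2)/4)*sqrt(sqrt(2)/4 + 1/2)*exp(-I*pi/16)/2 - sqrt(2)*I*exp(-I*pi/16)/8 on |01>, sqrt(2)*I*exp(I*pi/16)/8 + sqrt(3)*I*sqrt(1/2 - sqrt(2)/4)*sqrt(sqrt(2)/4 + 1/2)*exp(I*pi/16)/2 on |10>, -sqrt(6)*exp(I*pi/16)/8 + sqrt(1/2 - sqrt(2)/4)*sqrt(sqrt(2)/4 + 1/2)*exp(I*pi/16)/2 + exp(I*pi/16)/2 on |11>.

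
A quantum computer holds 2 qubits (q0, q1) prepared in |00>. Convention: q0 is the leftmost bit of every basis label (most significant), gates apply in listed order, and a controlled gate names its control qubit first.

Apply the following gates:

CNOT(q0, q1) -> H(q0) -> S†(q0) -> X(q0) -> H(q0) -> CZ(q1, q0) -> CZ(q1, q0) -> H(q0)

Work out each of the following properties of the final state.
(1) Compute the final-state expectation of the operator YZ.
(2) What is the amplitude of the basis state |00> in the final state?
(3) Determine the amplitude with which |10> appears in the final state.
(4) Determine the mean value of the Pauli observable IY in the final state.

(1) The expectation value of YZ is 1.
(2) The amplitude on |00> is -sqrt(2)*I/2.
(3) The amplitude on |10> is sqrt(2)/2.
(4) The observable IY averages to 0.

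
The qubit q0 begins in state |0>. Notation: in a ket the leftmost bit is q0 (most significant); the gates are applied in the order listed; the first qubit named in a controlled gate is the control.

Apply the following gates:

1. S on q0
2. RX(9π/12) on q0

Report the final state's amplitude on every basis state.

The resulting statevector has amplitude sqrt(2 - sqrt(2))/2 on |0>, -I*sqrt(sqrt(2) + 2)/2 on |1>.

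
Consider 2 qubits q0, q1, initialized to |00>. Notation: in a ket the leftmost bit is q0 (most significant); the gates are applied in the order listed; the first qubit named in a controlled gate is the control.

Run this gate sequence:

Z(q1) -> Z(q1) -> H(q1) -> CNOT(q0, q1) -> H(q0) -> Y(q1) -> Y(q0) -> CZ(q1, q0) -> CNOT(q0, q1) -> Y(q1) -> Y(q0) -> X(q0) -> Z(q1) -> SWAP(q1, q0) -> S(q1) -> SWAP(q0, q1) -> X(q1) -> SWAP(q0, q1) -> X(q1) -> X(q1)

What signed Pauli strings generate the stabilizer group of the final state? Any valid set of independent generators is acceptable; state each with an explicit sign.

The final state is stabilized by the group generated by -XZ, +ZY; other independent generating sets are equally valid.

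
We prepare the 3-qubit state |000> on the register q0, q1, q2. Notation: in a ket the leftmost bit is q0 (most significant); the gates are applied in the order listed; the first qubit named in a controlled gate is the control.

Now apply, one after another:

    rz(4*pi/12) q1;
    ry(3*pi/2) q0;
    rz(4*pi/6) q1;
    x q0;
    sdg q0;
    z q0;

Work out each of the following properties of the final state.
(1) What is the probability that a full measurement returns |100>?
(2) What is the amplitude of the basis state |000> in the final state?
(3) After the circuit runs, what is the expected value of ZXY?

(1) The probability of measuring |100> is 1/2.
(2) The final state's coefficient on |000> equals -sqrt(2)*I/2.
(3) The expectation value of ZXY is 0.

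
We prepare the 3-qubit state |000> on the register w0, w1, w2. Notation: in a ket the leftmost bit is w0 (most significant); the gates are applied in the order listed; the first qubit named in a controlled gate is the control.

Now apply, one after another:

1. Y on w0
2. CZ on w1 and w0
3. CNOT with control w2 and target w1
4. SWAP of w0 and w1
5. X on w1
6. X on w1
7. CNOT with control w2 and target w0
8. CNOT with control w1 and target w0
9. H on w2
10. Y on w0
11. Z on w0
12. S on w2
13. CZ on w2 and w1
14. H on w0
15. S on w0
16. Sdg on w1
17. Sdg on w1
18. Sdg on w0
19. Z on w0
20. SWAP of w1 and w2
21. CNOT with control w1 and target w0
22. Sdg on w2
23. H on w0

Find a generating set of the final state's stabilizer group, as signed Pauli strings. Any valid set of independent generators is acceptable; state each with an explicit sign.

One valid set of independent stabilizer generators is +IYI, -ZII, -IIZ (any independent generating set of the same group is equally correct).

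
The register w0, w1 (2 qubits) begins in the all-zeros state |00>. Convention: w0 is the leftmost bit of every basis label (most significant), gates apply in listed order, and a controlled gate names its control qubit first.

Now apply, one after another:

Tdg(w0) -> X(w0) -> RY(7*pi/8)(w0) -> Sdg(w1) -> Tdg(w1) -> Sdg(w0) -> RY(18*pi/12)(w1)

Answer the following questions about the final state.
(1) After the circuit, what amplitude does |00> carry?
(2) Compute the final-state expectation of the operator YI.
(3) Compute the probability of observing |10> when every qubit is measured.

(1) |00> carries amplitude sqrt(2)*cos(pi/16)/2 in the final state.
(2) In the final state, YI has expectation sqrt(2 - sqrt(2))/2.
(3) Outcome |10> occurs with probability 1/4 - sqrt(sqrt(2) + 2)/8.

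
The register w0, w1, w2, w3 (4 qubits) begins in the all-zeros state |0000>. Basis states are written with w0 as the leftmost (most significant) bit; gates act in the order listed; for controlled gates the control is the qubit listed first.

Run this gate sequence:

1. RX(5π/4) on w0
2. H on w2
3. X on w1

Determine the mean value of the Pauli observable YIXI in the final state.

The expectation value of YIXI is sqrt(2)/2.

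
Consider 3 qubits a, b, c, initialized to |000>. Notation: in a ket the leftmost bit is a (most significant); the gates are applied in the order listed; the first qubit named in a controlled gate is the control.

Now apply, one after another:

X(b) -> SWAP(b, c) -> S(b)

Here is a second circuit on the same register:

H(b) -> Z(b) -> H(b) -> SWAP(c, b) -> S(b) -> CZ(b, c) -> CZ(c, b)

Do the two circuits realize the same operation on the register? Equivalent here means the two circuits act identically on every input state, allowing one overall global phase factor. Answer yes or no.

Yes: on every input state the two circuits agree up to one overall phase factor.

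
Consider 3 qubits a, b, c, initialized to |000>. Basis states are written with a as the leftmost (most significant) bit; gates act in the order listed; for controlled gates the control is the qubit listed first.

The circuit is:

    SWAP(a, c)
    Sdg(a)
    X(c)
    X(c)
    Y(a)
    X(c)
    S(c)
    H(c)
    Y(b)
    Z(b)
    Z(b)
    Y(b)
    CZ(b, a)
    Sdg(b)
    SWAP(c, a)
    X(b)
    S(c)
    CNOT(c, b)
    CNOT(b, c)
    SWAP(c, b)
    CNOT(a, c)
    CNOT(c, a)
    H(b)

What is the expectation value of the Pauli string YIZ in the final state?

The observable YIZ averages to 0.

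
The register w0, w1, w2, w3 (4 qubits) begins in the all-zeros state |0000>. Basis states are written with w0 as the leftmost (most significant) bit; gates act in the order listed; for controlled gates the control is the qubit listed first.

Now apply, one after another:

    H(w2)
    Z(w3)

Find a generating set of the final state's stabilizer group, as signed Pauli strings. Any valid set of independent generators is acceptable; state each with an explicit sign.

One valid set of independent stabilizer generators is +IIXI, +ZIII, +IZII, +IIIZ (any independent generating set of the same group is equally correct).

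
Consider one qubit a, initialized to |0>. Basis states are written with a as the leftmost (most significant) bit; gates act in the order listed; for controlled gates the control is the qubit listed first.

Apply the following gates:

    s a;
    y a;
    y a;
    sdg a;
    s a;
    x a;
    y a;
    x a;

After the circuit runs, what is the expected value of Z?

The observable Z averages to -1. Key observation: the block from step 1 through step 4 cancels to the identity and can be dropped.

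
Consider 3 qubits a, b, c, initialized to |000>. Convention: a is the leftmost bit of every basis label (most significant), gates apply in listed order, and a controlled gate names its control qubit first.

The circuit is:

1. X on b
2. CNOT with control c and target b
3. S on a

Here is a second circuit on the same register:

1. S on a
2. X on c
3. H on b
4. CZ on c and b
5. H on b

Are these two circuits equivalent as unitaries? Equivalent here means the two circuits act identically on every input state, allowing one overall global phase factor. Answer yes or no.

No: there is an input state on which the two circuits produce genuinely different outputs (not merely differing by a phase).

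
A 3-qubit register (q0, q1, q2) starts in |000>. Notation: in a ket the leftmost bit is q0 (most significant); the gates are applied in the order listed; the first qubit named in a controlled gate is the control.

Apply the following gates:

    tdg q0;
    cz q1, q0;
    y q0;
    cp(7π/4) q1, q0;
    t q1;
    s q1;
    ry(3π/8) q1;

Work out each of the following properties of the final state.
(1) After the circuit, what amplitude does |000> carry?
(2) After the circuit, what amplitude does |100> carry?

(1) The amplitude on |000> is 0.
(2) The amplitude on |100> is I*cos(3*pi/16).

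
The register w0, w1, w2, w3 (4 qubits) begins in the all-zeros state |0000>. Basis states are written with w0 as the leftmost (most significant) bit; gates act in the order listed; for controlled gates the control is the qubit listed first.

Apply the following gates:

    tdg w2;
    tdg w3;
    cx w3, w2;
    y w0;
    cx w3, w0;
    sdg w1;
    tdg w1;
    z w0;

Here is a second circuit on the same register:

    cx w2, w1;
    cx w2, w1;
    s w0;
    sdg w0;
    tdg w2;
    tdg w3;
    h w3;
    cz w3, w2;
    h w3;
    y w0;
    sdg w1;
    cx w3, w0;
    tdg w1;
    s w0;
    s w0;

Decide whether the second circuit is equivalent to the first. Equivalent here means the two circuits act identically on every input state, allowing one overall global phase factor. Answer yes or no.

No, they are not equivalent — no single phase factor reconciles the two unitaries.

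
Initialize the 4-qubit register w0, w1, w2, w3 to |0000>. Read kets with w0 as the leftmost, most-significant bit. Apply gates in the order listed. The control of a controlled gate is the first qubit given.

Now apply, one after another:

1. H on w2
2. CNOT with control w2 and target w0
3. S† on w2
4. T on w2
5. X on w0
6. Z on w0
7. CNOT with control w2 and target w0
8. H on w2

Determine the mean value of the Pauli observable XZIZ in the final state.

The observable XZIZ averages to 0.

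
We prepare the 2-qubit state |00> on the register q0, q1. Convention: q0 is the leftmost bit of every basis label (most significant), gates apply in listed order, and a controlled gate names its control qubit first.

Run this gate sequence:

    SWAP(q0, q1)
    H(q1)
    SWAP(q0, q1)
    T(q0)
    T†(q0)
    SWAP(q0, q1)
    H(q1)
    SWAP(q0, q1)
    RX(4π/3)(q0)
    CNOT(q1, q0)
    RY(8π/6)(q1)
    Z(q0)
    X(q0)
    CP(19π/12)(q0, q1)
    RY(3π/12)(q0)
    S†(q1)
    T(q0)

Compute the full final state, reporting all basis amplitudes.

After the circuit, the state carries amplitude -sqrt(2 - sqrt(2))/8 - I*sqrt(3*sqrt(2) + 6)/8 on |00>, 3*sqrt(sqrt(2) + 2)/8 - sqrt(6 - 3*sqrt(2))*exp(I*pi/12)/8 on |01>, -sqrt(6 - 3*sqrt(2))*exp(3*I*pi/4)/8 + sqrt(sqrt(2) + 2)*exp(I*pi/4)/8 on |10>, 3*sqrt(2 - sqrt(2))*exp(I*pi/4)/8 + sqrt(3*sqrt(2) + 6)*exp(I*pi/3)/8 on |11>.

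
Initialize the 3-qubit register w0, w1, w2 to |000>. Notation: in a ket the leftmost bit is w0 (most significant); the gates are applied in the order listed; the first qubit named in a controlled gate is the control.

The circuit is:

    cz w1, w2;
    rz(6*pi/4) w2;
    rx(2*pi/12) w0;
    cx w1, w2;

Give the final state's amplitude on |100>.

|100> carries amplitude (-sqrt(2) + sqrt(6))*exp(3*I*pi/4)/4 in the final state.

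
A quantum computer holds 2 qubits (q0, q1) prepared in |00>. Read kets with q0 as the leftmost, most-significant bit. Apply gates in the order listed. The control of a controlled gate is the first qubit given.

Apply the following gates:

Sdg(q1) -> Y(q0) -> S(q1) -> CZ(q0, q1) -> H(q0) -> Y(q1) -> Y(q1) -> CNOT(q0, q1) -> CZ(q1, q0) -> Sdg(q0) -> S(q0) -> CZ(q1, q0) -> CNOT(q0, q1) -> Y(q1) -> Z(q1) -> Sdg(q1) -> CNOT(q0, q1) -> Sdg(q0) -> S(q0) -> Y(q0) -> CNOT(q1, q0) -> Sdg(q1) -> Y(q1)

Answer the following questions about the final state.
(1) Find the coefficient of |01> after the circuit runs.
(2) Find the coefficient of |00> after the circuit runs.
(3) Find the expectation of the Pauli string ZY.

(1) The final state's coefficient on |01> equals sqrt(2)*I/2. Key observation: gates 7-14 undo each other exactly, leaving only the rest of the circuit to track.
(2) The final state's coefficient on |00> equals -sqrt(2)/2.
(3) The expectation value of ZY is -1.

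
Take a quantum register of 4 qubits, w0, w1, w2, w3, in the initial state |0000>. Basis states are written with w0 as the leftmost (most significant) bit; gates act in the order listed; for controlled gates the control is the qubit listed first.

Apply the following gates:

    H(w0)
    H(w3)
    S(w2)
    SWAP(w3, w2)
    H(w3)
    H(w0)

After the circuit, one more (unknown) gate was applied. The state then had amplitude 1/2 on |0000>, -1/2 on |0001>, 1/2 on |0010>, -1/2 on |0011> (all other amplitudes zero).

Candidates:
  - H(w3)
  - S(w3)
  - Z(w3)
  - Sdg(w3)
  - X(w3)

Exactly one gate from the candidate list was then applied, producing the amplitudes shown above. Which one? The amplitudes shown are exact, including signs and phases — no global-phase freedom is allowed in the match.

The unique candidate consistent with the amplitudes is Z(w3).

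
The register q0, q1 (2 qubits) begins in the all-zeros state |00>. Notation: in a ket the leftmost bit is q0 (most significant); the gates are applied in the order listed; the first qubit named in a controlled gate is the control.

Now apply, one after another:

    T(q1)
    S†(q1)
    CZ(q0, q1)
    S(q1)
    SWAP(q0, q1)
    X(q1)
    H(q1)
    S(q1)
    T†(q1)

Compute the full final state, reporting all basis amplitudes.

The final amplitudes are sqrt(2)/2 on |00>, -sqrt(2)*exp(I*pi/4)/2 on |01>, 0 on |10>, 0 on |11>.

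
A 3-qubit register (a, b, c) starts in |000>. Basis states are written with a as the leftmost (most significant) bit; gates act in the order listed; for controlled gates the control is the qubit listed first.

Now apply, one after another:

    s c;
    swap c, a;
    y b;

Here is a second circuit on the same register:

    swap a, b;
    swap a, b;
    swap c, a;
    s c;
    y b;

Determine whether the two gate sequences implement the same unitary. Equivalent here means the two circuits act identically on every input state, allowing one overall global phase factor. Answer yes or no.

No: there is an input state on which the two circuits produce genuinely different outputs (not merely differing by a phase).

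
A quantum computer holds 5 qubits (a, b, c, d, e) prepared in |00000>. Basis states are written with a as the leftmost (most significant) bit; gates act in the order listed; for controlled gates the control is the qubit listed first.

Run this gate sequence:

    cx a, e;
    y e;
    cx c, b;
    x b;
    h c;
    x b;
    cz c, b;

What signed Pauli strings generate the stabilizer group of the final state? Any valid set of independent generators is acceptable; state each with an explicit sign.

One valid set of independent stabilizer generators is +IIXII, +ZIIII, +IZIII, +IIIZI, -IIIIZ (any independent generating set of the same group is equally correct).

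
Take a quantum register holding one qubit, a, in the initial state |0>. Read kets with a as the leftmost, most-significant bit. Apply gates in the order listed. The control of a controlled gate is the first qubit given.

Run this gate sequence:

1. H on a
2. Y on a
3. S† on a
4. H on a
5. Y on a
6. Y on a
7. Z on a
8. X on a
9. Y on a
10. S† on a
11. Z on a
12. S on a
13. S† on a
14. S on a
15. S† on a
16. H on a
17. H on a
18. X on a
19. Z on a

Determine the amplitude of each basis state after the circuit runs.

The resulting statevector has amplitude -1/2 - I/2 on |0>, 1/2 + I/2 on |1>.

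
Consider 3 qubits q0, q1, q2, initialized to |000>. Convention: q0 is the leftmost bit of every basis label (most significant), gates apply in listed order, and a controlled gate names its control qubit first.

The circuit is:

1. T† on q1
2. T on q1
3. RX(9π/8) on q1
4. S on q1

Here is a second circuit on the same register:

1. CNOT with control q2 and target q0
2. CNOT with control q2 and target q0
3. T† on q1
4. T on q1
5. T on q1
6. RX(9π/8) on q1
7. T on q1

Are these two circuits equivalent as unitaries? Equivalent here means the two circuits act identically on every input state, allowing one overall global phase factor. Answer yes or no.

No, they are not equivalent — no single phase factor reconciles the two unitaries.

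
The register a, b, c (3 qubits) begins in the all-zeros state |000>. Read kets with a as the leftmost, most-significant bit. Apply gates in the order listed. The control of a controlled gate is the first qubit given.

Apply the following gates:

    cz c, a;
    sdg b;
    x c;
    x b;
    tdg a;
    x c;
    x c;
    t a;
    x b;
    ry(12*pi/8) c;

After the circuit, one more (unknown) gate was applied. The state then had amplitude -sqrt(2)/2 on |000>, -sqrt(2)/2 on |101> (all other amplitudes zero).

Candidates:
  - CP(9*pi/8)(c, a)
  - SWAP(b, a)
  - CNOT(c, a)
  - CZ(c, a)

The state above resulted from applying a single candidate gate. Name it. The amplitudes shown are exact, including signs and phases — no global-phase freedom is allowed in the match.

The applied gate was CNOT(c, a). Key observation: steps 4-9 multiply out to the identity, so the circuit reduces to the remaining gates.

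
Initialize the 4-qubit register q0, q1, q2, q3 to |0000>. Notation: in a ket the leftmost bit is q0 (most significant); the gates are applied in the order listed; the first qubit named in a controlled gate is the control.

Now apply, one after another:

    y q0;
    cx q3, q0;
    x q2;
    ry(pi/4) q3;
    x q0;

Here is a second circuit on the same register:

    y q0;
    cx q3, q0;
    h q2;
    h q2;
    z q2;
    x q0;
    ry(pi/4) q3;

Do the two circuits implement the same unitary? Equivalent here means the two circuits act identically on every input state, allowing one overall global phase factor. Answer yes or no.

No: there is an input state on which the two circuits produce genuinely different outputs (not merely differing by a phase).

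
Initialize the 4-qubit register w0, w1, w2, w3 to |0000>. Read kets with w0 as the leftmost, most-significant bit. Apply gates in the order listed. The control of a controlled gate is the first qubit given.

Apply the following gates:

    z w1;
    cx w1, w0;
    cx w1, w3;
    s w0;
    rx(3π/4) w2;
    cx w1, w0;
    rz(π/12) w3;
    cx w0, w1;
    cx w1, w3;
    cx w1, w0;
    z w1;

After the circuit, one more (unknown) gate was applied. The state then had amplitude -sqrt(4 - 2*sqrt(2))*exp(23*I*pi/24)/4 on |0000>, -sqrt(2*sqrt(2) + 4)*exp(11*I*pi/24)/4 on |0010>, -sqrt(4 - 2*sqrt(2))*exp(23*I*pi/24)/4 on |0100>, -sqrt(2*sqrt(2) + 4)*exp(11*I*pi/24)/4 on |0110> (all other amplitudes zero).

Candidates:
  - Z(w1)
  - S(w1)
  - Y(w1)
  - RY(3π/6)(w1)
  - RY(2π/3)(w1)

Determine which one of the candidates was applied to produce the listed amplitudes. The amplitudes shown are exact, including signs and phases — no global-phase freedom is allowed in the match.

The applied gate was RY(3π/6)(w1).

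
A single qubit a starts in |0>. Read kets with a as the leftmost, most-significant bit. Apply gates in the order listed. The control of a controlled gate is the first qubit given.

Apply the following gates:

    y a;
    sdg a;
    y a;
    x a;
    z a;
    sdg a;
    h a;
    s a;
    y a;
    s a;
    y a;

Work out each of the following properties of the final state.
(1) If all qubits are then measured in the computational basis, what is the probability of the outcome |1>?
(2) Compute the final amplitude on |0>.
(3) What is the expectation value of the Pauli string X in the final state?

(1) The probability of measuring |1> is 1/2.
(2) The final state's coefficient on |0> equals sqrt(2)*I/2.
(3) The observable X averages to -1.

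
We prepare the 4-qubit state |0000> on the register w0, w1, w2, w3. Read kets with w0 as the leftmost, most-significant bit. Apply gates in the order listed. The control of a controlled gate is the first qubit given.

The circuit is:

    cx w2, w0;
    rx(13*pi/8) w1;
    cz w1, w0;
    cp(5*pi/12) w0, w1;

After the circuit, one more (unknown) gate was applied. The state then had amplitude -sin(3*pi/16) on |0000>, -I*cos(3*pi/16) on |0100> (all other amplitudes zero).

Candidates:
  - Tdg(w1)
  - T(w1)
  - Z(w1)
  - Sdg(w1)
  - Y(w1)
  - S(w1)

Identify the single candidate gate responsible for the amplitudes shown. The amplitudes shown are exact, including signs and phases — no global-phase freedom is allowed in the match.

It was Y(w1) that produced the state shown.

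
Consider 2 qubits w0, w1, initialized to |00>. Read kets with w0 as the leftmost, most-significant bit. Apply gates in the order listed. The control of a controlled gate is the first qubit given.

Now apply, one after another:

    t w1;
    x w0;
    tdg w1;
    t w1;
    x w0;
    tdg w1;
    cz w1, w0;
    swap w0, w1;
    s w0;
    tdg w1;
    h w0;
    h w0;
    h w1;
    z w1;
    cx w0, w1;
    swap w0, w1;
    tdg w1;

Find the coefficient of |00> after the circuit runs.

The amplitude on |00> is sqrt(2)/2. Key observation: the block from step 1 through step 6 cancels to the identity and can be dropped.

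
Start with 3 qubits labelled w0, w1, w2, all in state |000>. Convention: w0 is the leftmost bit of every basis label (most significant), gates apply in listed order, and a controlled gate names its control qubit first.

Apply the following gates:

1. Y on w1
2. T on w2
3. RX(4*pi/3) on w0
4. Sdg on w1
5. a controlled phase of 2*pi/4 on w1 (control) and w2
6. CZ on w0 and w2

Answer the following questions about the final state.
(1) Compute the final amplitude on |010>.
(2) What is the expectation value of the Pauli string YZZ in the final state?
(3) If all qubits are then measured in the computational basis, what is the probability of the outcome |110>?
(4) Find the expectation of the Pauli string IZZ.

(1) The final state's coefficient on |010> equals -1/2.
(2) The observable YZZ averages to -sqrt(3)/2.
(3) Outcome |110> occurs with probability 3/4.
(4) The expectation value of IZZ is -1.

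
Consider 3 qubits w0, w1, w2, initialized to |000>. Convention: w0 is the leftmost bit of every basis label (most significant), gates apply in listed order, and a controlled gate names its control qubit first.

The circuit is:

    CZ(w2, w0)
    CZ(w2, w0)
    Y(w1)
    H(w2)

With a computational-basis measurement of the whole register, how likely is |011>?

A full measurement returns |011> with probability 1/2. Key observation: gates 1-2 undo each other exactly, leaving only the rest of the circuit to track.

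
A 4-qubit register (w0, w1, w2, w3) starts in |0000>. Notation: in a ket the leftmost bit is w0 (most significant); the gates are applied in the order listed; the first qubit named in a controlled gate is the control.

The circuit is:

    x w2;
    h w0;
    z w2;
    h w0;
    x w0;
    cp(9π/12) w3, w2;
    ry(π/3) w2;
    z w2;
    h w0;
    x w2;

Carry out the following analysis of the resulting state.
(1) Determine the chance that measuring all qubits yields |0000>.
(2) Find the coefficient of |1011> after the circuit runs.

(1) The probability of measuring |0000> is 3/8.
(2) The final state's coefficient on |1011> equals 0.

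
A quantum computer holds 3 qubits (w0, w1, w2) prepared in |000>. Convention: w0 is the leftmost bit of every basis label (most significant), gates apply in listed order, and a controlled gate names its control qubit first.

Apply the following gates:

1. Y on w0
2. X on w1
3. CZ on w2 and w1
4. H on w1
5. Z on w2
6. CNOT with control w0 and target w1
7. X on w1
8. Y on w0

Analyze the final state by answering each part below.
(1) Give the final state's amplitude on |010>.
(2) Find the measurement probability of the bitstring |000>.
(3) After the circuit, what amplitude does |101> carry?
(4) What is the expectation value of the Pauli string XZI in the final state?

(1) The final state's coefficient on |010> equals -sqrt(2)/2.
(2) A full measurement returns |000> with probability 1/2.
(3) The amplitude on |101> is 0.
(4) The expectation value of XZI is 0.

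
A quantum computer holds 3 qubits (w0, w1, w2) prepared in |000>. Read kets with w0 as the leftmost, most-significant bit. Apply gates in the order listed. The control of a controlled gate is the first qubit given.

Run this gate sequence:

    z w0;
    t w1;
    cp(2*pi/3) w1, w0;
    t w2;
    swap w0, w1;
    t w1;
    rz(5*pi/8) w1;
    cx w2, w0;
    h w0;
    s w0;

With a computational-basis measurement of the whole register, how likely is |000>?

The probability of measuring |000> is 1/2.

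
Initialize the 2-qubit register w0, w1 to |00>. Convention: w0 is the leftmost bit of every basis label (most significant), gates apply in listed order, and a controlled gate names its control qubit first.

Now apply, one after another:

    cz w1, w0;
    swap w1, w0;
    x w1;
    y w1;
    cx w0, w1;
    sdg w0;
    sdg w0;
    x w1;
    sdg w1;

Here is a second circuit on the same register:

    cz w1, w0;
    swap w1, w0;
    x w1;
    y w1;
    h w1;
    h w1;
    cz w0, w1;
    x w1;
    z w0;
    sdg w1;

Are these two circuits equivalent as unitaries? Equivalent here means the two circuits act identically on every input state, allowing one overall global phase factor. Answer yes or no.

No: there is an input state on which the two circuits produce genuinely different outputs (not merely differing by a phase).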